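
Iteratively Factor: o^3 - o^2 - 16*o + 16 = (o + 4)*(o^2 - 5*o + 4) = (o - 4)*(o + 4)*(o - 1)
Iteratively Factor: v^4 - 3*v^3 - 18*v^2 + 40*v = (v - 5)*(v^3 + 2*v^2 - 8*v) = v*(v - 5)*(v^2 + 2*v - 8) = v*(v - 5)*(v + 4)*(v - 2)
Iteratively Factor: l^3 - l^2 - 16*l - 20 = (l + 2)*(l^2 - 3*l - 10) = (l - 5)*(l + 2)*(l + 2)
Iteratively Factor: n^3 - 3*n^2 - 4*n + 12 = (n + 2)*(n^2 - 5*n + 6) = (n - 2)*(n + 2)*(n - 3)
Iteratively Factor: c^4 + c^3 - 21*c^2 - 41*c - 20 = (c + 1)*(c^3 - 21*c - 20) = (c + 1)*(c + 4)*(c^2 - 4*c - 5) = (c + 1)^2*(c + 4)*(c - 5)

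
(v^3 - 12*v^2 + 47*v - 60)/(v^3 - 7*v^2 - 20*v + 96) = (v^2 - 9*v + 20)/(v^2 - 4*v - 32)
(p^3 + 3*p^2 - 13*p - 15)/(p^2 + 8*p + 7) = (p^2 + 2*p - 15)/(p + 7)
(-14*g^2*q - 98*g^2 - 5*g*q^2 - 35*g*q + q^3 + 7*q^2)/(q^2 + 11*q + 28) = (-14*g^2 - 5*g*q + q^2)/(q + 4)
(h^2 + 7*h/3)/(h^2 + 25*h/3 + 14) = h/(h + 6)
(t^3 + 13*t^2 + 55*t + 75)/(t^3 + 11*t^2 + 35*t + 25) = (t + 3)/(t + 1)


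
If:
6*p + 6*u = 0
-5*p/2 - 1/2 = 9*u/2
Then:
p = 1/4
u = -1/4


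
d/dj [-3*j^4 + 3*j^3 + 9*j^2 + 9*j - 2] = -12*j^3 + 9*j^2 + 18*j + 9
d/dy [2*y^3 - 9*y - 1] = 6*y^2 - 9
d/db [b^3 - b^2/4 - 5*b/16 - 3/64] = 3*b^2 - b/2 - 5/16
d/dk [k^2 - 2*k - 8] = 2*k - 2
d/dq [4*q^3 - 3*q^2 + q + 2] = 12*q^2 - 6*q + 1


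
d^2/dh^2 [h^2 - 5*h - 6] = 2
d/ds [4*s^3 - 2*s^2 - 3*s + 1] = 12*s^2 - 4*s - 3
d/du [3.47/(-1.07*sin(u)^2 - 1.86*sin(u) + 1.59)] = (7.4258*sin(u) + 6.4542)*cos(u)/(1.07*sin(u)^2 + 1.86*sin(u) - 1.59)^2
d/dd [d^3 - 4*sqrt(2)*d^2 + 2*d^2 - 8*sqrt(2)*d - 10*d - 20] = 3*d^2 - 8*sqrt(2)*d + 4*d - 8*sqrt(2) - 10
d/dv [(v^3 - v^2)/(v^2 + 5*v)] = (v^2 + 10*v - 5)/(v^2 + 10*v + 25)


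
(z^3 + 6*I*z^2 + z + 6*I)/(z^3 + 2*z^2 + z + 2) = (z + 6*I)/(z + 2)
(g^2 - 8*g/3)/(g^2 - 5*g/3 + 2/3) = g*(3*g - 8)/(3*g^2 - 5*g + 2)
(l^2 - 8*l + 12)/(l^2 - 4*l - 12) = (l - 2)/(l + 2)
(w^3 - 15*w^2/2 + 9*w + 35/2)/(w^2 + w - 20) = (w^3 - 15*w^2/2 + 9*w + 35/2)/(w^2 + w - 20)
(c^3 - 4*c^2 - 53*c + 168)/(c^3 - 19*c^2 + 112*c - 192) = (c + 7)/(c - 8)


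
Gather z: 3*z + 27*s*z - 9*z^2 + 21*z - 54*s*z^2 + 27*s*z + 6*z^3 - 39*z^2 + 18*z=6*z^3 + z^2*(-54*s - 48) + z*(54*s + 42)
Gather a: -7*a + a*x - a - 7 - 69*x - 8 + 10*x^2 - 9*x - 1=a*(x - 8) + 10*x^2 - 78*x - 16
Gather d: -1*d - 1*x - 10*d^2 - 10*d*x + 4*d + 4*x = -10*d^2 + d*(3 - 10*x) + 3*x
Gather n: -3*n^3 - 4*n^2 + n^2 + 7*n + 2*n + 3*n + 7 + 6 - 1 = -3*n^3 - 3*n^2 + 12*n + 12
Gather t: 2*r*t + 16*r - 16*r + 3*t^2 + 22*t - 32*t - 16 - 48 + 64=3*t^2 + t*(2*r - 10)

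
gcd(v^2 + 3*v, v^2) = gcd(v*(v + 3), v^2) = v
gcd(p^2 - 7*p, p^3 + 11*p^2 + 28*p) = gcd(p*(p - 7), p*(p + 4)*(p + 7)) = p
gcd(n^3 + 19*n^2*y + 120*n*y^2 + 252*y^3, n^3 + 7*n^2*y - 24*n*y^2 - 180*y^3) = n^2 + 12*n*y + 36*y^2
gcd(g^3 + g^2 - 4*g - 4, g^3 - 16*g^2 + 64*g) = 1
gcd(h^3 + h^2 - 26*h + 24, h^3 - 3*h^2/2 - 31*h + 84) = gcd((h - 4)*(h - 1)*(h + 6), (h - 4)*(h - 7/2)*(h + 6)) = h^2 + 2*h - 24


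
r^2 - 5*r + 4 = (r - 4)*(r - 1)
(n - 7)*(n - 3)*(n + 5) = n^3 - 5*n^2 - 29*n + 105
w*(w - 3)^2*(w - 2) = w^4 - 8*w^3 + 21*w^2 - 18*w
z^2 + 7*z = z*(z + 7)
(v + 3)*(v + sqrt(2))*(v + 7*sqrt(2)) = v^3 + 3*v^2 + 8*sqrt(2)*v^2 + 14*v + 24*sqrt(2)*v + 42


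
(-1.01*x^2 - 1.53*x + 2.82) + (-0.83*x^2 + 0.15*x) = -1.84*x^2 - 1.38*x + 2.82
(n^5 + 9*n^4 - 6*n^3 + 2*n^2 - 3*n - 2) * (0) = 0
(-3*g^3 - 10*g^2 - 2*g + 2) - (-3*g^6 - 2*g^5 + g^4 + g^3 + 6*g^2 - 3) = 3*g^6 + 2*g^5 - g^4 - 4*g^3 - 16*g^2 - 2*g + 5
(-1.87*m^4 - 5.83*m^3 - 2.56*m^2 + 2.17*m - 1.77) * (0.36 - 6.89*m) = 12.8843*m^5 + 39.4955*m^4 + 15.5396*m^3 - 15.8729*m^2 + 12.9765*m - 0.6372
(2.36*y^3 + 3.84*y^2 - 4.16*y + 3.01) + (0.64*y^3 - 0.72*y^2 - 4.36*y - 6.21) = 3.0*y^3 + 3.12*y^2 - 8.52*y - 3.2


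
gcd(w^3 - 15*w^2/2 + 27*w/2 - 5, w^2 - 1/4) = w - 1/2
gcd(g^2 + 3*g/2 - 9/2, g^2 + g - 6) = g + 3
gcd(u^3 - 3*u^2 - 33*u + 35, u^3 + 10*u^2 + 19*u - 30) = u^2 + 4*u - 5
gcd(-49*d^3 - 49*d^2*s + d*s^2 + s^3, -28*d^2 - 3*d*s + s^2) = -7*d + s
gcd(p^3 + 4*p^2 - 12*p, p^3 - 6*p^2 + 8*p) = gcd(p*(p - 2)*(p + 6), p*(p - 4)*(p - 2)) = p^2 - 2*p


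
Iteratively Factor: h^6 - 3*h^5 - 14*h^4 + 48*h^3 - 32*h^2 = (h + 4)*(h^5 - 7*h^4 + 14*h^3 - 8*h^2) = (h - 4)*(h + 4)*(h^4 - 3*h^3 + 2*h^2) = h*(h - 4)*(h + 4)*(h^3 - 3*h^2 + 2*h) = h*(h - 4)*(h - 2)*(h + 4)*(h^2 - h) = h^2*(h - 4)*(h - 2)*(h + 4)*(h - 1)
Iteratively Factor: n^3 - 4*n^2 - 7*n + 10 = (n + 2)*(n^2 - 6*n + 5) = (n - 5)*(n + 2)*(n - 1)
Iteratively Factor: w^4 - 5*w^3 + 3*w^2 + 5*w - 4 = (w - 1)*(w^3 - 4*w^2 - w + 4) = (w - 1)*(w + 1)*(w^2 - 5*w + 4) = (w - 4)*(w - 1)*(w + 1)*(w - 1)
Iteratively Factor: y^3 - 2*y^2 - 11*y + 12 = (y + 3)*(y^2 - 5*y + 4) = (y - 4)*(y + 3)*(y - 1)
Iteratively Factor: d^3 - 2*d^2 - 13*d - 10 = (d - 5)*(d^2 + 3*d + 2) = (d - 5)*(d + 1)*(d + 2)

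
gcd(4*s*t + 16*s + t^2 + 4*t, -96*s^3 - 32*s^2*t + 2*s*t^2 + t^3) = 4*s + t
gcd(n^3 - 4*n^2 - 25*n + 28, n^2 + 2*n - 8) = n + 4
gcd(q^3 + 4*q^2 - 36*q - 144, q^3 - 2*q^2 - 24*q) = q^2 - 2*q - 24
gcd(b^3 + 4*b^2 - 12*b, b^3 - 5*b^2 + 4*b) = b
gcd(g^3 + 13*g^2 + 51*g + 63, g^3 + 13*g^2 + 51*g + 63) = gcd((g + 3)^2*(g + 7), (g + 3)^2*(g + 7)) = g^3 + 13*g^2 + 51*g + 63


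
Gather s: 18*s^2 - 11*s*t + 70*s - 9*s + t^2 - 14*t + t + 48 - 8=18*s^2 + s*(61 - 11*t) + t^2 - 13*t + 40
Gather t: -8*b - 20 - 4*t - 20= -8*b - 4*t - 40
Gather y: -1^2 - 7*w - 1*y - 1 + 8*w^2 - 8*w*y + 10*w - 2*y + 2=8*w^2 + 3*w + y*(-8*w - 3)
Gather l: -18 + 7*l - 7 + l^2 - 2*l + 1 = l^2 + 5*l - 24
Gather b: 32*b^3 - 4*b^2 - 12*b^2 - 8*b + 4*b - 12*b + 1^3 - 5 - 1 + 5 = 32*b^3 - 16*b^2 - 16*b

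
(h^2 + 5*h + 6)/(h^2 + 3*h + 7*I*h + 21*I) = (h + 2)/(h + 7*I)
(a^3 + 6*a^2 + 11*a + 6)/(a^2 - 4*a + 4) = (a^3 + 6*a^2 + 11*a + 6)/(a^2 - 4*a + 4)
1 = 1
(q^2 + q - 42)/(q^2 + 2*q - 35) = (q - 6)/(q - 5)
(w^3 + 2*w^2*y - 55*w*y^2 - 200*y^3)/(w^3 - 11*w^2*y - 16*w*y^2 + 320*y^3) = (-w - 5*y)/(-w + 8*y)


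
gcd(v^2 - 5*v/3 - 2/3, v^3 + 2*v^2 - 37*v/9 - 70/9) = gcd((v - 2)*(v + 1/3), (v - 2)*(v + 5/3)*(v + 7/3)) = v - 2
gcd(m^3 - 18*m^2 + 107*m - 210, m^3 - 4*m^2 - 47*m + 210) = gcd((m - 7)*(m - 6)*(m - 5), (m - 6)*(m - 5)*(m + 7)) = m^2 - 11*m + 30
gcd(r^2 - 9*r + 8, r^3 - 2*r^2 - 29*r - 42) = 1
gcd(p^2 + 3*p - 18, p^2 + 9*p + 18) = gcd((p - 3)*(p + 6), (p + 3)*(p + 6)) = p + 6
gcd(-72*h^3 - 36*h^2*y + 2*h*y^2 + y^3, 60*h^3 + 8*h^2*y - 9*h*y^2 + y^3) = -12*h^2 - 4*h*y + y^2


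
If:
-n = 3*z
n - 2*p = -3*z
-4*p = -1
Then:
No Solution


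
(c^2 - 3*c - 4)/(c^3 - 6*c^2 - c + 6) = (c - 4)/(c^2 - 7*c + 6)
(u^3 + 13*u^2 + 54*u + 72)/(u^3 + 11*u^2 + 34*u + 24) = (u + 3)/(u + 1)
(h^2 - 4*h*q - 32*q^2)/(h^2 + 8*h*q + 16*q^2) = (h - 8*q)/(h + 4*q)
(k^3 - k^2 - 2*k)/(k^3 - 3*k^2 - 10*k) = (-k^2 + k + 2)/(-k^2 + 3*k + 10)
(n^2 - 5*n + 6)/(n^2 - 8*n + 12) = (n - 3)/(n - 6)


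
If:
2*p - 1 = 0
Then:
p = 1/2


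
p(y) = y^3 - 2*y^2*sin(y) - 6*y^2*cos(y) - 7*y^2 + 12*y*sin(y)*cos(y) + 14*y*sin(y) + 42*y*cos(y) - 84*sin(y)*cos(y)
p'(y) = 6*y^2*sin(y) - 2*y^2*cos(y) + 3*y^2 - 12*y*sin(y)^2 - 46*y*sin(y) + 12*y*cos(y)^2 + 2*y*cos(y) - 14*y + 84*sin(y)^2 + 12*sin(y)*cos(y) + 14*sin(y) - 84*cos(y)^2 + 42*cos(y)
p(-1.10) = 21.12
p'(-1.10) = 24.29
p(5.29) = -23.99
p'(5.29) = 62.31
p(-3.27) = 97.07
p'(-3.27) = -27.55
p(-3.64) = 79.71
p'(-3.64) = 133.86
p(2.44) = -36.80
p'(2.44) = -98.41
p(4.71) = -72.59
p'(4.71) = 97.66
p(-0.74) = 24.36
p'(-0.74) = -7.89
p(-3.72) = 67.29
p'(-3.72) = 177.19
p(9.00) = 236.55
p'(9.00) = 256.72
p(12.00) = 453.43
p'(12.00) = -78.24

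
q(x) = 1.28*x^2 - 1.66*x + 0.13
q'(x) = 2.56*x - 1.66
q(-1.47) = 5.34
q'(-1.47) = -5.42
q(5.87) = 34.49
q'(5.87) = 13.37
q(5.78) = 33.30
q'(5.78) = 13.14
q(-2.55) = 12.69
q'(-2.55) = -8.19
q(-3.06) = 17.20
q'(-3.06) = -9.49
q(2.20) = 2.67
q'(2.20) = 3.97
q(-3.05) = 17.10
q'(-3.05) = -9.47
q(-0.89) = 2.62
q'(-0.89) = -3.94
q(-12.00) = 204.37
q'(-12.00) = -32.38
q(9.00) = 88.87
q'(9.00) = 21.38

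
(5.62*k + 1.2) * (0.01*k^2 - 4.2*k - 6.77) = 0.0562*k^3 - 23.592*k^2 - 43.0874*k - 8.124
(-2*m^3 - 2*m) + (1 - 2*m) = -2*m^3 - 4*m + 1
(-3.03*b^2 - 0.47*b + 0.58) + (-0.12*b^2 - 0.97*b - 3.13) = -3.15*b^2 - 1.44*b - 2.55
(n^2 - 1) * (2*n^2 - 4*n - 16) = 2*n^4 - 4*n^3 - 18*n^2 + 4*n + 16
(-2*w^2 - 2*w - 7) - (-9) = -2*w^2 - 2*w + 2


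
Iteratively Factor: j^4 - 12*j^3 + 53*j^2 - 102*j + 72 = (j - 2)*(j^3 - 10*j^2 + 33*j - 36) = (j - 3)*(j - 2)*(j^2 - 7*j + 12) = (j - 4)*(j - 3)*(j - 2)*(j - 3)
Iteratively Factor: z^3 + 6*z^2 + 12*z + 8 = (z + 2)*(z^2 + 4*z + 4) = (z + 2)^2*(z + 2)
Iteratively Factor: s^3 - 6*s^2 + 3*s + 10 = (s + 1)*(s^2 - 7*s + 10) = (s - 5)*(s + 1)*(s - 2)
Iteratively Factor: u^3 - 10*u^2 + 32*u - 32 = (u - 2)*(u^2 - 8*u + 16) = (u - 4)*(u - 2)*(u - 4)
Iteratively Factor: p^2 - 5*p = (p - 5)*(p)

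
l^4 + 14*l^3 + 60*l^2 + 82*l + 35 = (l + 1)^2*(l + 5)*(l + 7)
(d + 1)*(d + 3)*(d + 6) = d^3 + 10*d^2 + 27*d + 18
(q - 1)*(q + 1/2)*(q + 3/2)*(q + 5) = q^4 + 6*q^3 + 15*q^2/4 - 7*q - 15/4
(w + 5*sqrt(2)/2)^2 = w^2 + 5*sqrt(2)*w + 25/2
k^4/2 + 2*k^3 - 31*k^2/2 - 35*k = k*(k/2 + 1)*(k - 5)*(k + 7)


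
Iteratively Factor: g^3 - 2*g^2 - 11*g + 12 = (g + 3)*(g^2 - 5*g + 4) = (g - 4)*(g + 3)*(g - 1)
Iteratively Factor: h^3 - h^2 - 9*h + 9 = (h - 1)*(h^2 - 9) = (h - 3)*(h - 1)*(h + 3)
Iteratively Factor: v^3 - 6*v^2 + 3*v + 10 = (v - 5)*(v^2 - v - 2) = (v - 5)*(v + 1)*(v - 2)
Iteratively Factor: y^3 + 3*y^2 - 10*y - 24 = (y + 2)*(y^2 + y - 12) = (y - 3)*(y + 2)*(y + 4)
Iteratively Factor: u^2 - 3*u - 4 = (u - 4)*(u + 1)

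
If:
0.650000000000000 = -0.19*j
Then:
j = -3.42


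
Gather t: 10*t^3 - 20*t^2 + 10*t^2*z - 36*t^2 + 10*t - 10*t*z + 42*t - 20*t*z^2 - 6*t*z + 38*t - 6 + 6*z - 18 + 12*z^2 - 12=10*t^3 + t^2*(10*z - 56) + t*(-20*z^2 - 16*z + 90) + 12*z^2 + 6*z - 36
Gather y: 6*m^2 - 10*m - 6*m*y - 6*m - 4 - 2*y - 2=6*m^2 - 16*m + y*(-6*m - 2) - 6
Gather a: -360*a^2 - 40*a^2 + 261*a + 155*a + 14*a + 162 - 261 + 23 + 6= -400*a^2 + 430*a - 70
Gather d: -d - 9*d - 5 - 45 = -10*d - 50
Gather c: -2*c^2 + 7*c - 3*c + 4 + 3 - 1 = -2*c^2 + 4*c + 6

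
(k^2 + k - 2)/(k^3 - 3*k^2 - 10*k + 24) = (k^2 + k - 2)/(k^3 - 3*k^2 - 10*k + 24)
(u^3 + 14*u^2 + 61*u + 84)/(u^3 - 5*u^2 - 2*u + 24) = (u^3 + 14*u^2 + 61*u + 84)/(u^3 - 5*u^2 - 2*u + 24)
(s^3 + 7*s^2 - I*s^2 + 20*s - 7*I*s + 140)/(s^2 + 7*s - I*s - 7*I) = (s^2 - I*s + 20)/(s - I)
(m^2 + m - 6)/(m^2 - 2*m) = (m + 3)/m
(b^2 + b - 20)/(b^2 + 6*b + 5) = (b - 4)/(b + 1)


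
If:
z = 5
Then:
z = 5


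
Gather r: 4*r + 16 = 4*r + 16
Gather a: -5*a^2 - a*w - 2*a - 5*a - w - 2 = -5*a^2 + a*(-w - 7) - w - 2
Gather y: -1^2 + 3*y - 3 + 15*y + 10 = 18*y + 6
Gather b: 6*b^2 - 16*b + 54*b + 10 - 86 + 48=6*b^2 + 38*b - 28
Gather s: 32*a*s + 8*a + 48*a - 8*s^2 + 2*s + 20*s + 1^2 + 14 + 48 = 56*a - 8*s^2 + s*(32*a + 22) + 63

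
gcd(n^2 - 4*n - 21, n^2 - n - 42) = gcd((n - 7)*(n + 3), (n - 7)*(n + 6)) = n - 7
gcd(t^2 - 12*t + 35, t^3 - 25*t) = t - 5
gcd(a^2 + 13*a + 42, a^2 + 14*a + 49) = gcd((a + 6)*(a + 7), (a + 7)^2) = a + 7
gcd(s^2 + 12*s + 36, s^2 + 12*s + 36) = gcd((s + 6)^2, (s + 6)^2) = s^2 + 12*s + 36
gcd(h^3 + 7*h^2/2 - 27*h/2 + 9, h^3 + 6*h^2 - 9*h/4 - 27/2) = h^2 + 9*h/2 - 9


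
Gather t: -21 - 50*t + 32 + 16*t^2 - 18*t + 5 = 16*t^2 - 68*t + 16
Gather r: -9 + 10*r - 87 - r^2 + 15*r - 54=-r^2 + 25*r - 150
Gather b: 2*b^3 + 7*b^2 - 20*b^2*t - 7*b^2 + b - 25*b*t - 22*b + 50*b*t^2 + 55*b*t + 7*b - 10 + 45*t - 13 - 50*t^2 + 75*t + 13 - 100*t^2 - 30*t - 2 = 2*b^3 - 20*b^2*t + b*(50*t^2 + 30*t - 14) - 150*t^2 + 90*t - 12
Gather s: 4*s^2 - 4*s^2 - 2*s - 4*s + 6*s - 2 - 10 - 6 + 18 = 0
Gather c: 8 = 8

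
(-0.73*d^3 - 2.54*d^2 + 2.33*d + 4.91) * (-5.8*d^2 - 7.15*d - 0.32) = 4.234*d^5 + 19.9515*d^4 + 4.8806*d^3 - 44.3247*d^2 - 35.8521*d - 1.5712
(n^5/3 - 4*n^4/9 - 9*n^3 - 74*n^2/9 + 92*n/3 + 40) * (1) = n^5/3 - 4*n^4/9 - 9*n^3 - 74*n^2/9 + 92*n/3 + 40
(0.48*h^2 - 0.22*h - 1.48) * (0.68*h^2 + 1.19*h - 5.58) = 0.3264*h^4 + 0.4216*h^3 - 3.9466*h^2 - 0.5336*h + 8.2584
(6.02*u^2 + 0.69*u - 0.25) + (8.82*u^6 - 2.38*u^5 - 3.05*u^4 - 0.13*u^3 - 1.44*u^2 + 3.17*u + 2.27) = 8.82*u^6 - 2.38*u^5 - 3.05*u^4 - 0.13*u^3 + 4.58*u^2 + 3.86*u + 2.02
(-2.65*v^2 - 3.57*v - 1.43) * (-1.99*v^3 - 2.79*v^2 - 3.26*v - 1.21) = 5.2735*v^5 + 14.4978*v^4 + 21.445*v^3 + 18.8344*v^2 + 8.9815*v + 1.7303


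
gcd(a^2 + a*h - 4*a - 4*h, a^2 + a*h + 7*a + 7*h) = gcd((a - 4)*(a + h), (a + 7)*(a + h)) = a + h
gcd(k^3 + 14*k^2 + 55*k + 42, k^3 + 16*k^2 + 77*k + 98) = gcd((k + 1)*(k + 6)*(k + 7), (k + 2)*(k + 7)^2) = k + 7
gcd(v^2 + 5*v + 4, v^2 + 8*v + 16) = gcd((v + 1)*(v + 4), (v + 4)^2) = v + 4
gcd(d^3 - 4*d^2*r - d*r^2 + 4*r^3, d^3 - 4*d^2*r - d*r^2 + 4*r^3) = d^3 - 4*d^2*r - d*r^2 + 4*r^3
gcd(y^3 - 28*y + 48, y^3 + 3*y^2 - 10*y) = y - 2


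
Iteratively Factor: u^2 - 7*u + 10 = (u - 5)*(u - 2)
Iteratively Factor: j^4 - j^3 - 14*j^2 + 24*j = (j + 4)*(j^3 - 5*j^2 + 6*j) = (j - 3)*(j + 4)*(j^2 - 2*j) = j*(j - 3)*(j + 4)*(j - 2)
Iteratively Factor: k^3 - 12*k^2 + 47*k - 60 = (k - 3)*(k^2 - 9*k + 20) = (k - 4)*(k - 3)*(k - 5)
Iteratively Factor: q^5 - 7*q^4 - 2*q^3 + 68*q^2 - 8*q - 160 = (q + 2)*(q^4 - 9*q^3 + 16*q^2 + 36*q - 80) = (q + 2)^2*(q^3 - 11*q^2 + 38*q - 40) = (q - 2)*(q + 2)^2*(q^2 - 9*q + 20) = (q - 4)*(q - 2)*(q + 2)^2*(q - 5)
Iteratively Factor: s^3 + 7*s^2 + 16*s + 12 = (s + 2)*(s^2 + 5*s + 6) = (s + 2)*(s + 3)*(s + 2)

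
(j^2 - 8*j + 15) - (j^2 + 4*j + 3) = 12 - 12*j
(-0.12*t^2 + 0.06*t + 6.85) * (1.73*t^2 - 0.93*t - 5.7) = -0.2076*t^4 + 0.2154*t^3 + 12.4787*t^2 - 6.7125*t - 39.045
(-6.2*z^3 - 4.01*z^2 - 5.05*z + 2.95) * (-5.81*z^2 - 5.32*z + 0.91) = 36.022*z^5 + 56.2821*z^4 + 45.0317*z^3 + 6.0774*z^2 - 20.2895*z + 2.6845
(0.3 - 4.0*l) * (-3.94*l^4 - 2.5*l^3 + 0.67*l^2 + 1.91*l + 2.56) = 15.76*l^5 + 8.818*l^4 - 3.43*l^3 - 7.439*l^2 - 9.667*l + 0.768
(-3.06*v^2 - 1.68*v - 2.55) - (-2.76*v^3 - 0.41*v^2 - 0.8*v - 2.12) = 2.76*v^3 - 2.65*v^2 - 0.88*v - 0.43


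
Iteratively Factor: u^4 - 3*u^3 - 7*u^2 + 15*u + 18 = (u - 3)*(u^3 - 7*u - 6) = (u - 3)*(u + 1)*(u^2 - u - 6) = (u - 3)^2*(u + 1)*(u + 2)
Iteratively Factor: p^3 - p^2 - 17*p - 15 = (p + 3)*(p^2 - 4*p - 5) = (p + 1)*(p + 3)*(p - 5)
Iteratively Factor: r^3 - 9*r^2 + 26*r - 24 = (r - 2)*(r^2 - 7*r + 12) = (r - 3)*(r - 2)*(r - 4)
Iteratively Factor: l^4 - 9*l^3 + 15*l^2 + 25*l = (l)*(l^3 - 9*l^2 + 15*l + 25) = l*(l - 5)*(l^2 - 4*l - 5) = l*(l - 5)^2*(l + 1)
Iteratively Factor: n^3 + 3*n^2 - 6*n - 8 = (n - 2)*(n^2 + 5*n + 4) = (n - 2)*(n + 1)*(n + 4)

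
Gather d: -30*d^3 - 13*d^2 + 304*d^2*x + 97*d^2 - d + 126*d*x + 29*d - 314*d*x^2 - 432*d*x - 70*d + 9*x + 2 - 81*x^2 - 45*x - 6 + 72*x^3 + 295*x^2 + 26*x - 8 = -30*d^3 + d^2*(304*x + 84) + d*(-314*x^2 - 306*x - 42) + 72*x^3 + 214*x^2 - 10*x - 12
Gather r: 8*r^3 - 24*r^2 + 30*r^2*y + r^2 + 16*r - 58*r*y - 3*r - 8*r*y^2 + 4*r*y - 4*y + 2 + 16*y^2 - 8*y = 8*r^3 + r^2*(30*y - 23) + r*(-8*y^2 - 54*y + 13) + 16*y^2 - 12*y + 2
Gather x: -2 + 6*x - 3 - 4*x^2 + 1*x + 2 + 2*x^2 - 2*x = -2*x^2 + 5*x - 3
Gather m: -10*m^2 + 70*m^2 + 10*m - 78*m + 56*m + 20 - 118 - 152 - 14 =60*m^2 - 12*m - 264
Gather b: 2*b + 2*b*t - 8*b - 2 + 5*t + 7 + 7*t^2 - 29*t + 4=b*(2*t - 6) + 7*t^2 - 24*t + 9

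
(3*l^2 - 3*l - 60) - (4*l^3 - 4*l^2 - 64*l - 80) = -4*l^3 + 7*l^2 + 61*l + 20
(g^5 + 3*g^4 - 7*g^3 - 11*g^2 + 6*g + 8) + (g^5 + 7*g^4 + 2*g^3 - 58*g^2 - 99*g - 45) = 2*g^5 + 10*g^4 - 5*g^3 - 69*g^2 - 93*g - 37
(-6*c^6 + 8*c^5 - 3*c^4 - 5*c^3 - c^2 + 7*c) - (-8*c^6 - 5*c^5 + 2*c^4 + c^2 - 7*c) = 2*c^6 + 13*c^5 - 5*c^4 - 5*c^3 - 2*c^2 + 14*c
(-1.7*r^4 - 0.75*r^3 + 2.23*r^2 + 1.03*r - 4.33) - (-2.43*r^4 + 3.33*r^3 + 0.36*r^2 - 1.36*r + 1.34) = 0.73*r^4 - 4.08*r^3 + 1.87*r^2 + 2.39*r - 5.67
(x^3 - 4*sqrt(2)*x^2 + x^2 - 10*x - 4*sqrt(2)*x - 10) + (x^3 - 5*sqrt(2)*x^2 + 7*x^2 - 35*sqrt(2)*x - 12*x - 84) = 2*x^3 - 9*sqrt(2)*x^2 + 8*x^2 - 39*sqrt(2)*x - 22*x - 94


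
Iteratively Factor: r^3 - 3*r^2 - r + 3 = (r + 1)*(r^2 - 4*r + 3) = (r - 3)*(r + 1)*(r - 1)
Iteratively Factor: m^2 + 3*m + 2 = (m + 1)*(m + 2)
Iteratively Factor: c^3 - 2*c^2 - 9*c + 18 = (c - 3)*(c^2 + c - 6) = (c - 3)*(c + 3)*(c - 2)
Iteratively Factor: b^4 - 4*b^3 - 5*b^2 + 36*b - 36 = (b - 3)*(b^3 - b^2 - 8*b + 12) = (b - 3)*(b + 3)*(b^2 - 4*b + 4) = (b - 3)*(b - 2)*(b + 3)*(b - 2)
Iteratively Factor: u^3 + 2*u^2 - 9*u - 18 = (u + 3)*(u^2 - u - 6) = (u + 2)*(u + 3)*(u - 3)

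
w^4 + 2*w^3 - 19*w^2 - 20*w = w*(w - 4)*(w + 1)*(w + 5)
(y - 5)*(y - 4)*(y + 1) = y^3 - 8*y^2 + 11*y + 20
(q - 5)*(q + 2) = q^2 - 3*q - 10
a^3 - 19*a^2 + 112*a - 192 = (a - 8)^2*(a - 3)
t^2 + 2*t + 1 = (t + 1)^2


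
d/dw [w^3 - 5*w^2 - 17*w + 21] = 3*w^2 - 10*w - 17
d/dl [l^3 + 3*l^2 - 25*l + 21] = 3*l^2 + 6*l - 25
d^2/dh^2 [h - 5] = 0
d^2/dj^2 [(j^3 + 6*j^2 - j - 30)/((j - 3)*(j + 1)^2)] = 2*(7*j^4 - 2*j^3 - 72*j^2 + 498*j - 591)/(j^7 - 5*j^6 - 3*j^5 + 31*j^4 + 19*j^3 - 63*j^2 - 81*j - 27)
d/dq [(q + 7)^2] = 2*q + 14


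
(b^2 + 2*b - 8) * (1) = b^2 + 2*b - 8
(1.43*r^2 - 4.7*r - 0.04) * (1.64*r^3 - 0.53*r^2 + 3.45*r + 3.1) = 2.3452*r^5 - 8.4659*r^4 + 7.3589*r^3 - 11.7608*r^2 - 14.708*r - 0.124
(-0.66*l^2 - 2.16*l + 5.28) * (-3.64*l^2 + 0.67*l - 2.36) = 2.4024*l^4 + 7.4202*l^3 - 19.1088*l^2 + 8.6352*l - 12.4608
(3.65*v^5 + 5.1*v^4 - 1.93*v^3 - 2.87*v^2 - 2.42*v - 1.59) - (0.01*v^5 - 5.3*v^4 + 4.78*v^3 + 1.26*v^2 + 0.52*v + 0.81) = 3.64*v^5 + 10.4*v^4 - 6.71*v^3 - 4.13*v^2 - 2.94*v - 2.4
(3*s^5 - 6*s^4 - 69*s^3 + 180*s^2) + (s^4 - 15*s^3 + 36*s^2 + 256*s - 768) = 3*s^5 - 5*s^4 - 84*s^3 + 216*s^2 + 256*s - 768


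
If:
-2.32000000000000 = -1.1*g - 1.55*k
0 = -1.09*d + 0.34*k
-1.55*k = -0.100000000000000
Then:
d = 0.02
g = 2.02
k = 0.06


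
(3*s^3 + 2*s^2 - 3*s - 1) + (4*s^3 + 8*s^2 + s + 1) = 7*s^3 + 10*s^2 - 2*s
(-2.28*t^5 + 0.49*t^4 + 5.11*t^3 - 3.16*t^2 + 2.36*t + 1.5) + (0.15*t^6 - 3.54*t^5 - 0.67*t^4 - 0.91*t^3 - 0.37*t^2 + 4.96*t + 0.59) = 0.15*t^6 - 5.82*t^5 - 0.18*t^4 + 4.2*t^3 - 3.53*t^2 + 7.32*t + 2.09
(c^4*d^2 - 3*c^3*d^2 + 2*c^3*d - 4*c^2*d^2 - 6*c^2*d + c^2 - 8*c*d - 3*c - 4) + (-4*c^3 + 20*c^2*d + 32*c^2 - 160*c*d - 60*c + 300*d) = c^4*d^2 - 3*c^3*d^2 + 2*c^3*d - 4*c^3 - 4*c^2*d^2 + 14*c^2*d + 33*c^2 - 168*c*d - 63*c + 300*d - 4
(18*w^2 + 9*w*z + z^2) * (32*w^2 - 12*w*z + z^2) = 576*w^4 + 72*w^3*z - 58*w^2*z^2 - 3*w*z^3 + z^4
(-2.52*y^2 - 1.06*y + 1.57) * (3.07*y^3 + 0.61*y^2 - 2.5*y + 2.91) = -7.7364*y^5 - 4.7914*y^4 + 10.4733*y^3 - 3.7255*y^2 - 7.0096*y + 4.5687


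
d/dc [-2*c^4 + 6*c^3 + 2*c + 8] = -8*c^3 + 18*c^2 + 2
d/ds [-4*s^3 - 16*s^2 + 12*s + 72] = -12*s^2 - 32*s + 12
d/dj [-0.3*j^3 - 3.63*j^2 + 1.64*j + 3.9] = -0.9*j^2 - 7.26*j + 1.64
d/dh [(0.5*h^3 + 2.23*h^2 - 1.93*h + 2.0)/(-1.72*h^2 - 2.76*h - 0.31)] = (-0.86*h^4 - 2.76*h^3 - 9.9394*h^2 + 5.4974*h + 6.1183)/(2.9584*h^4 + 9.4944*h^3 + 8.684*h^2 + 1.7112*h + 0.0961)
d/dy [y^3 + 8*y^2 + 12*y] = 3*y^2 + 16*y + 12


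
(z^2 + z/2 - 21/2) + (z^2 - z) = 2*z^2 - z/2 - 21/2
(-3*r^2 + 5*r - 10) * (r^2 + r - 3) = -3*r^4 + 2*r^3 + 4*r^2 - 25*r + 30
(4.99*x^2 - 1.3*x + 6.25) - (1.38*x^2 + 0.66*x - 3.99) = 3.61*x^2 - 1.96*x + 10.24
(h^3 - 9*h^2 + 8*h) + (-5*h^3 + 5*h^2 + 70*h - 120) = -4*h^3 - 4*h^2 + 78*h - 120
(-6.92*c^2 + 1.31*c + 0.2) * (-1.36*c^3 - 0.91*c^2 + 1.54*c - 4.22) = 9.4112*c^5 + 4.5156*c^4 - 12.1209*c^3 + 31.0378*c^2 - 5.2202*c - 0.844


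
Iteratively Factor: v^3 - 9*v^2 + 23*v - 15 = (v - 5)*(v^2 - 4*v + 3) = (v - 5)*(v - 1)*(v - 3)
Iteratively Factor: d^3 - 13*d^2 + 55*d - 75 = (d - 5)*(d^2 - 8*d + 15) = (d - 5)*(d - 3)*(d - 5)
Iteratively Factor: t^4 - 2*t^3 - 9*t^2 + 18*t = (t + 3)*(t^3 - 5*t^2 + 6*t) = t*(t + 3)*(t^2 - 5*t + 6) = t*(t - 2)*(t + 3)*(t - 3)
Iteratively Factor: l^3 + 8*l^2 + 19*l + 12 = (l + 4)*(l^2 + 4*l + 3) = (l + 3)*(l + 4)*(l + 1)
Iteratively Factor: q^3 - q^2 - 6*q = (q + 2)*(q^2 - 3*q) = (q - 3)*(q + 2)*(q)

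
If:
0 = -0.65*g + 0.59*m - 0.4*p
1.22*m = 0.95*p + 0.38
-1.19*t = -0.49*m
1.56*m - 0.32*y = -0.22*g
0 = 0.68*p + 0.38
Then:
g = 0.23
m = -0.12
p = -0.56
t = -0.05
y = -0.44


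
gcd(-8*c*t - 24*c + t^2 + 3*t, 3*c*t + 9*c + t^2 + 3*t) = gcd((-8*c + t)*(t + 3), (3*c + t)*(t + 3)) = t + 3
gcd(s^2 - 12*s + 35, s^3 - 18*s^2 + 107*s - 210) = s^2 - 12*s + 35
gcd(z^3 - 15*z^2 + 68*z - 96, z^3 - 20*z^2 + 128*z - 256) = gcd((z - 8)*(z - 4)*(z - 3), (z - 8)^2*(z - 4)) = z^2 - 12*z + 32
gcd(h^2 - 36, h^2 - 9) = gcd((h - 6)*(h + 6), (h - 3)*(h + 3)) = 1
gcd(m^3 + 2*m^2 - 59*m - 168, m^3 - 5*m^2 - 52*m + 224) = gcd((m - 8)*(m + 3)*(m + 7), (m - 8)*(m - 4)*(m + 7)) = m^2 - m - 56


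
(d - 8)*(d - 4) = d^2 - 12*d + 32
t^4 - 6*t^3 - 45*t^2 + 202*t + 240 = (t - 8)*(t - 5)*(t + 1)*(t + 6)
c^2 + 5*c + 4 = (c + 1)*(c + 4)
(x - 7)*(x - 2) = x^2 - 9*x + 14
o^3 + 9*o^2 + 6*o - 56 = (o - 2)*(o + 4)*(o + 7)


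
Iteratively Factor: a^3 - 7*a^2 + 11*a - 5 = (a - 5)*(a^2 - 2*a + 1) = (a - 5)*(a - 1)*(a - 1)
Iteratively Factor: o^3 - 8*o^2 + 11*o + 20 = (o + 1)*(o^2 - 9*o + 20) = (o - 5)*(o + 1)*(o - 4)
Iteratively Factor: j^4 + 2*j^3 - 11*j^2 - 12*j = (j - 3)*(j^3 + 5*j^2 + 4*j) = (j - 3)*(j + 4)*(j^2 + j) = (j - 3)*(j + 1)*(j + 4)*(j)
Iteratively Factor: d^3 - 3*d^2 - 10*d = (d)*(d^2 - 3*d - 10) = d*(d + 2)*(d - 5)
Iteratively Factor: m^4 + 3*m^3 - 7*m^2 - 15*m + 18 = (m - 1)*(m^3 + 4*m^2 - 3*m - 18) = (m - 2)*(m - 1)*(m^2 + 6*m + 9) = (m - 2)*(m - 1)*(m + 3)*(m + 3)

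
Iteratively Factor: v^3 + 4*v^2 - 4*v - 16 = (v + 4)*(v^2 - 4) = (v - 2)*(v + 4)*(v + 2)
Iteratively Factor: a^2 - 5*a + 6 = (a - 3)*(a - 2)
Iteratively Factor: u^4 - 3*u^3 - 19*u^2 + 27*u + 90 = (u - 5)*(u^3 + 2*u^2 - 9*u - 18) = (u - 5)*(u + 3)*(u^2 - u - 6) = (u - 5)*(u - 3)*(u + 3)*(u + 2)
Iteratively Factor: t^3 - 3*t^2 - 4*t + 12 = (t + 2)*(t^2 - 5*t + 6) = (t - 2)*(t + 2)*(t - 3)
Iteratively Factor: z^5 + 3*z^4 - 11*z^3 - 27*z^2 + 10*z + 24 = (z + 2)*(z^4 + z^3 - 13*z^2 - z + 12) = (z + 2)*(z + 4)*(z^3 - 3*z^2 - z + 3) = (z - 3)*(z + 2)*(z + 4)*(z^2 - 1) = (z - 3)*(z - 1)*(z + 2)*(z + 4)*(z + 1)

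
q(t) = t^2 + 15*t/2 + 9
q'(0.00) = 7.50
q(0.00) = 9.00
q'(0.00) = 7.50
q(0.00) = 9.00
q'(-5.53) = -3.56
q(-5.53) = -1.89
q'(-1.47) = 4.56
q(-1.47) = 0.14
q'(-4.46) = -1.42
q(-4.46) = -4.56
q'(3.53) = 14.56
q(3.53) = 47.94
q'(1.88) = 11.26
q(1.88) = 26.63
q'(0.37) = 8.24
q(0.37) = 11.91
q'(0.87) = 9.24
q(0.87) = 16.28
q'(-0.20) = 7.10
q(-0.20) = 7.54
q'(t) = 2*t + 15/2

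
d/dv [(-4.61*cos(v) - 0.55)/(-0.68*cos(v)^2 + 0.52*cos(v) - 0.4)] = (3.1348*cos(v)^2 + 0.748*cos(v) - 2.13)*sin(v)/(0.4624*cos(v)^4 - 0.7072*cos(v)^3 + 0.8144*cos(v)^2 - 0.416*cos(v) + 0.16)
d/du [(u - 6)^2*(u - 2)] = (u - 6)*(3*u - 10)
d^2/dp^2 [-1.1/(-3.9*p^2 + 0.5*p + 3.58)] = (33.462*p^2 - 4.29*p - 1.1*(7.8*p - 0.5)*(15.6*p - 1.0) - 30.7164)/(-3.9*p^2 + 0.5*p + 3.58)^3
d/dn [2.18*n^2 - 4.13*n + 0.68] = 4.36*n - 4.13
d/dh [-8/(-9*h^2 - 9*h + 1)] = 72*(-2*h - 1)/(9*h^2 + 9*h - 1)^2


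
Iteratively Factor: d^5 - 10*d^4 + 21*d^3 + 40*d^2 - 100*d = (d - 5)*(d^4 - 5*d^3 - 4*d^2 + 20*d) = (d - 5)*(d + 2)*(d^3 - 7*d^2 + 10*d) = (d - 5)^2*(d + 2)*(d^2 - 2*d) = (d - 5)^2*(d - 2)*(d + 2)*(d)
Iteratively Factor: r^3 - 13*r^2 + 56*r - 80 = (r - 4)*(r^2 - 9*r + 20) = (r - 5)*(r - 4)*(r - 4)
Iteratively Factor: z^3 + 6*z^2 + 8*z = (z)*(z^2 + 6*z + 8) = z*(z + 2)*(z + 4)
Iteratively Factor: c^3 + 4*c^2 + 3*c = (c + 3)*(c^2 + c) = (c + 1)*(c + 3)*(c)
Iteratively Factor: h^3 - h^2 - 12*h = (h + 3)*(h^2 - 4*h) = h*(h + 3)*(h - 4)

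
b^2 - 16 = (b - 4)*(b + 4)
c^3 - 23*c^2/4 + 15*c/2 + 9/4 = (c - 3)^2*(c + 1/4)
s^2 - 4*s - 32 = (s - 8)*(s + 4)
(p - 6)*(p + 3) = p^2 - 3*p - 18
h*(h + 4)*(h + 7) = h^3 + 11*h^2 + 28*h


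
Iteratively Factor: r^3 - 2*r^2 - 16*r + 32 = (r - 4)*(r^2 + 2*r - 8) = (r - 4)*(r - 2)*(r + 4)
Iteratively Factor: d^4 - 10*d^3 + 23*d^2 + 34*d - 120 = (d - 5)*(d^3 - 5*d^2 - 2*d + 24) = (d - 5)*(d - 4)*(d^2 - d - 6) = (d - 5)*(d - 4)*(d + 2)*(d - 3)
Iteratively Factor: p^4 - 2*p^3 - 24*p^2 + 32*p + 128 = (p + 2)*(p^3 - 4*p^2 - 16*p + 64) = (p + 2)*(p + 4)*(p^2 - 8*p + 16) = (p - 4)*(p + 2)*(p + 4)*(p - 4)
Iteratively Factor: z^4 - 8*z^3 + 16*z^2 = (z - 4)*(z^3 - 4*z^2) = (z - 4)^2*(z^2) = z*(z - 4)^2*(z)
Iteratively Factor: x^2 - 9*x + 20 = (x - 4)*(x - 5)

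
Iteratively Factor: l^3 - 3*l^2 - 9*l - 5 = (l - 5)*(l^2 + 2*l + 1) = (l - 5)*(l + 1)*(l + 1)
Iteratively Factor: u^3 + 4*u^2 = (u)*(u^2 + 4*u) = u*(u + 4)*(u)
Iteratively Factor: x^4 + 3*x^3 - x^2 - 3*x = (x - 1)*(x^3 + 4*x^2 + 3*x) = (x - 1)*(x + 3)*(x^2 + x) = x*(x - 1)*(x + 3)*(x + 1)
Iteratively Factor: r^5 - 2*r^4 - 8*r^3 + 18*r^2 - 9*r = (r - 3)*(r^4 + r^3 - 5*r^2 + 3*r) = r*(r - 3)*(r^3 + r^2 - 5*r + 3) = r*(r - 3)*(r - 1)*(r^2 + 2*r - 3) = r*(r - 3)*(r - 1)*(r + 3)*(r - 1)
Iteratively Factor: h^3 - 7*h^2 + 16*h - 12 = (h - 2)*(h^2 - 5*h + 6) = (h - 2)^2*(h - 3)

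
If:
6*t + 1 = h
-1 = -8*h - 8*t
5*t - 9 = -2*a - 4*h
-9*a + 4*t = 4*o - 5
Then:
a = 69/16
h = 1/4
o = -549/64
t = -1/8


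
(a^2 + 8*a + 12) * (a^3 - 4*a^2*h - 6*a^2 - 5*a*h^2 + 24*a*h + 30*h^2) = a^5 - 4*a^4*h + 2*a^4 - 5*a^3*h^2 - 8*a^3*h - 36*a^3 - 10*a^2*h^2 + 144*a^2*h - 72*a^2 + 180*a*h^2 + 288*a*h + 360*h^2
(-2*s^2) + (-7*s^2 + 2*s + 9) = -9*s^2 + 2*s + 9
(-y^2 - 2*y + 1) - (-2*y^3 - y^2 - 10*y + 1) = 2*y^3 + 8*y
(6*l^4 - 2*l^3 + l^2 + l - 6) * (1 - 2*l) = -12*l^5 + 10*l^4 - 4*l^3 - l^2 + 13*l - 6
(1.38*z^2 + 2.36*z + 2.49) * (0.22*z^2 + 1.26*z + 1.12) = 0.3036*z^4 + 2.258*z^3 + 5.067*z^2 + 5.7806*z + 2.7888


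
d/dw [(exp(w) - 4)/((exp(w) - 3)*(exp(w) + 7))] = (-exp(2*w) + 8*exp(w) - 5)*exp(w)/(exp(4*w) + 8*exp(3*w) - 26*exp(2*w) - 168*exp(w) + 441)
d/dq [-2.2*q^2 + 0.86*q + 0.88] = 0.86 - 4.4*q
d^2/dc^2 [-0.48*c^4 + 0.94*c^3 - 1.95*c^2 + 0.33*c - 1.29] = -5.76*c^2 + 5.64*c - 3.9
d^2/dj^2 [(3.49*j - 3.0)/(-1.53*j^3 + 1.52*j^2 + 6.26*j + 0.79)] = (-49.018446*j^5 + 132.970464*j^4 - 194.608436*j^3 - 181.433556*j^2 + 218.174952*j + 262.439692)/(3.581577*j^9 - 10.674504*j^8 - 33.357366*j^7 + 78.289795*j^6 + 147.505116*j^5 - 138.772332*j^4 - 287.551805*j^3 - 95.720508*j^2 - 11.720598*j - 0.493039)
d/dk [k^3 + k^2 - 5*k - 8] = 3*k^2 + 2*k - 5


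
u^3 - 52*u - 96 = (u - 8)*(u + 2)*(u + 6)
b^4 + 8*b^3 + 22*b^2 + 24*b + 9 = (b + 1)^2*(b + 3)^2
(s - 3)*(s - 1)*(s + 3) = s^3 - s^2 - 9*s + 9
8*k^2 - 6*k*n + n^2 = (-4*k + n)*(-2*k + n)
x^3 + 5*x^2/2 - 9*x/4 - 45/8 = (x - 3/2)*(x + 3/2)*(x + 5/2)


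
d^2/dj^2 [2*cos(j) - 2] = -2*cos(j)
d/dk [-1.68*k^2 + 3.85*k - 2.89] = 3.85 - 3.36*k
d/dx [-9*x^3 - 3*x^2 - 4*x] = -27*x^2 - 6*x - 4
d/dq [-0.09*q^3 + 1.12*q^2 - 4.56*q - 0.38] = -0.27*q^2 + 2.24*q - 4.56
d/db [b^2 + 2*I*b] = 2*b + 2*I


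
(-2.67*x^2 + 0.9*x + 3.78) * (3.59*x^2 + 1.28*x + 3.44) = -9.5853*x^4 - 0.1866*x^3 + 5.5374*x^2 + 7.9344*x + 13.0032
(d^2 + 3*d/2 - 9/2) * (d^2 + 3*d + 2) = d^4 + 9*d^3/2 + 2*d^2 - 21*d/2 - 9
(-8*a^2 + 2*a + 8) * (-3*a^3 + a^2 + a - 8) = 24*a^5 - 14*a^4 - 30*a^3 + 74*a^2 - 8*a - 64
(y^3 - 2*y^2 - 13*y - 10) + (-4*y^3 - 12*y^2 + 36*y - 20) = -3*y^3 - 14*y^2 + 23*y - 30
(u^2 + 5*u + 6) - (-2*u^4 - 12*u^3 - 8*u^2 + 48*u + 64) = 2*u^4 + 12*u^3 + 9*u^2 - 43*u - 58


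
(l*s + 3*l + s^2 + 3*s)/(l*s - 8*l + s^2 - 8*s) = (s + 3)/(s - 8)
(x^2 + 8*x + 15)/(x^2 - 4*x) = (x^2 + 8*x + 15)/(x*(x - 4))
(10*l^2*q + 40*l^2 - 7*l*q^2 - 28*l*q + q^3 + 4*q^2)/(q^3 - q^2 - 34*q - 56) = (10*l^2 - 7*l*q + q^2)/(q^2 - 5*q - 14)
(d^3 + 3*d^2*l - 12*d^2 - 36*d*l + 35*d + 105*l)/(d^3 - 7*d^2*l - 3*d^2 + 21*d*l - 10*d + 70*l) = (d^2 + 3*d*l - 7*d - 21*l)/(d^2 - 7*d*l + 2*d - 14*l)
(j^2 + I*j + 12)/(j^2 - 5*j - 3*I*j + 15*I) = (j + 4*I)/(j - 5)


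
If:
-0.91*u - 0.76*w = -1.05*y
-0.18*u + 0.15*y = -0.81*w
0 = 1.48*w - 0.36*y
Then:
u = 0.00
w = 0.00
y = 0.00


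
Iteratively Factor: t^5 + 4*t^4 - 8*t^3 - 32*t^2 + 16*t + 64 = (t - 2)*(t^4 + 6*t^3 + 4*t^2 - 24*t - 32) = (t - 2)^2*(t^3 + 8*t^2 + 20*t + 16) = (t - 2)^2*(t + 2)*(t^2 + 6*t + 8) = (t - 2)^2*(t + 2)^2*(t + 4)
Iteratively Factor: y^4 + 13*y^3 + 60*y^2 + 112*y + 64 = (y + 4)*(y^3 + 9*y^2 + 24*y + 16) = (y + 4)^2*(y^2 + 5*y + 4) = (y + 4)^3*(y + 1)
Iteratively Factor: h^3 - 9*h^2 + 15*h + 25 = (h - 5)*(h^2 - 4*h - 5) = (h - 5)^2*(h + 1)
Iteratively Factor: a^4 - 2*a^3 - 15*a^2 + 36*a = (a - 3)*(a^3 + a^2 - 12*a) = a*(a - 3)*(a^2 + a - 12) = a*(a - 3)*(a + 4)*(a - 3)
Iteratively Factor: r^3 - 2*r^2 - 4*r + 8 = (r - 2)*(r^2 - 4) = (r - 2)^2*(r + 2)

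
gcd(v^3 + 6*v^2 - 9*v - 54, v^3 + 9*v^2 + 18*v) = v^2 + 9*v + 18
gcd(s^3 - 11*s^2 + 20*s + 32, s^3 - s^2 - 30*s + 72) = s - 4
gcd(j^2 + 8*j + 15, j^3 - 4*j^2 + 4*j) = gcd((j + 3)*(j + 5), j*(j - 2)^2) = 1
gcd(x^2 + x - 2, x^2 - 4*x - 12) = x + 2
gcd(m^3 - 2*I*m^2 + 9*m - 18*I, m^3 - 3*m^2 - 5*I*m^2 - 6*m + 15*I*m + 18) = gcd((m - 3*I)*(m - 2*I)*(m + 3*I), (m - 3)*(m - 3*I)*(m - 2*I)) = m^2 - 5*I*m - 6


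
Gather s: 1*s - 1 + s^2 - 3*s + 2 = s^2 - 2*s + 1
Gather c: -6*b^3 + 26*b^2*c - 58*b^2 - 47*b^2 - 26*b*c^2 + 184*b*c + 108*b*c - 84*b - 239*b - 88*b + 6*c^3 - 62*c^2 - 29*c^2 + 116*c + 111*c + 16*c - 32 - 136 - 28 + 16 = -6*b^3 - 105*b^2 - 411*b + 6*c^3 + c^2*(-26*b - 91) + c*(26*b^2 + 292*b + 243) - 180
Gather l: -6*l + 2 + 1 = 3 - 6*l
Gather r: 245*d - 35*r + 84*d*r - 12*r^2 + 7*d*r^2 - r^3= 245*d - r^3 + r^2*(7*d - 12) + r*(84*d - 35)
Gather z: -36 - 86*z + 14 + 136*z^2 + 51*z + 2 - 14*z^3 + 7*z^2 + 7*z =-14*z^3 + 143*z^2 - 28*z - 20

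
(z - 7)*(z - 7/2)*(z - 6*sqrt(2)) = z^3 - 21*z^2/2 - 6*sqrt(2)*z^2 + 49*z/2 + 63*sqrt(2)*z - 147*sqrt(2)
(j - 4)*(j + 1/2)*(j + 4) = j^3 + j^2/2 - 16*j - 8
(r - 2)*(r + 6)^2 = r^3 + 10*r^2 + 12*r - 72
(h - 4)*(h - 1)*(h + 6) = h^3 + h^2 - 26*h + 24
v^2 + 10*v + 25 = (v + 5)^2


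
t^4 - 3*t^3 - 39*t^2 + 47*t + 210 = (t - 7)*(t - 3)*(t + 2)*(t + 5)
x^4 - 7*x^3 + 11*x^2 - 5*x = x*(x - 5)*(x - 1)^2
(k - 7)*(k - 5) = k^2 - 12*k + 35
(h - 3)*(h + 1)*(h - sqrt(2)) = h^3 - 2*h^2 - sqrt(2)*h^2 - 3*h + 2*sqrt(2)*h + 3*sqrt(2)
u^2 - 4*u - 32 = (u - 8)*(u + 4)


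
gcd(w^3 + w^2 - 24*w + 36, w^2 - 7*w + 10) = w - 2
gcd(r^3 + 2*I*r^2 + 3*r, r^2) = r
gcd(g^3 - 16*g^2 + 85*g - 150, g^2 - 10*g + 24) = g - 6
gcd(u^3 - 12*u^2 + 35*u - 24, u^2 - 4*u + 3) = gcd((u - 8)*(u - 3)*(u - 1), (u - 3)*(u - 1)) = u^2 - 4*u + 3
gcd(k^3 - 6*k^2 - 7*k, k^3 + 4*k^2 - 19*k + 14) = 1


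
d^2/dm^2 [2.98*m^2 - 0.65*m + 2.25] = 5.96000000000000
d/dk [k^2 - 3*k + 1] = 2*k - 3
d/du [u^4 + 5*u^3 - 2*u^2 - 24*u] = 4*u^3 + 15*u^2 - 4*u - 24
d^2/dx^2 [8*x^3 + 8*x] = 48*x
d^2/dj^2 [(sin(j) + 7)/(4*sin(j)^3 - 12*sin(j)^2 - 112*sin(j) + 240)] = (-4*sin(j)^7 - 54*sin(j)^6 + 116*sin(j)^5 + 1070*sin(j)^4 + 674*sin(j)^3 - 13726*sin(j)^2 - 13272*sin(j) + 16856)/(4*(sin(j)^3 - 3*sin(j)^2 - 28*sin(j) + 60)^3)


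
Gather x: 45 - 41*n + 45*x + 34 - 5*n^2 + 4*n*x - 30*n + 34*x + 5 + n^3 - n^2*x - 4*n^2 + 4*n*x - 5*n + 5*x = n^3 - 9*n^2 - 76*n + x*(-n^2 + 8*n + 84) + 84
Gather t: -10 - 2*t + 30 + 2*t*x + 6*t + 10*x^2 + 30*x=t*(2*x + 4) + 10*x^2 + 30*x + 20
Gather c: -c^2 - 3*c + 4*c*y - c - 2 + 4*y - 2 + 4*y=-c^2 + c*(4*y - 4) + 8*y - 4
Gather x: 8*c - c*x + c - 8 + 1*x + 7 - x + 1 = -c*x + 9*c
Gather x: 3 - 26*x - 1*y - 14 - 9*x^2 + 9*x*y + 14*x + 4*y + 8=-9*x^2 + x*(9*y - 12) + 3*y - 3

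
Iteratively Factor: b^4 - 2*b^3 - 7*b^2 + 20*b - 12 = (b + 3)*(b^3 - 5*b^2 + 8*b - 4) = (b - 2)*(b + 3)*(b^2 - 3*b + 2) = (b - 2)*(b - 1)*(b + 3)*(b - 2)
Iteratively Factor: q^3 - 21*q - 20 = (q - 5)*(q^2 + 5*q + 4) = (q - 5)*(q + 4)*(q + 1)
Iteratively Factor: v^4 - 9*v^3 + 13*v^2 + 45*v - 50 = (v - 1)*(v^3 - 8*v^2 + 5*v + 50) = (v - 5)*(v - 1)*(v^2 - 3*v - 10) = (v - 5)^2*(v - 1)*(v + 2)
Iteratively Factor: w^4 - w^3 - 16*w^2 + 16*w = (w)*(w^3 - w^2 - 16*w + 16) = w*(w + 4)*(w^2 - 5*w + 4) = w*(w - 1)*(w + 4)*(w - 4)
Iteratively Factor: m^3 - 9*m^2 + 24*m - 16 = (m - 1)*(m^2 - 8*m + 16) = (m - 4)*(m - 1)*(m - 4)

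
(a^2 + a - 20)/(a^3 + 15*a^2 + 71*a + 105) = (a - 4)/(a^2 + 10*a + 21)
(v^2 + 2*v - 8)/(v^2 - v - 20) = (v - 2)/(v - 5)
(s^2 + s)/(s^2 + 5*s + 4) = s/(s + 4)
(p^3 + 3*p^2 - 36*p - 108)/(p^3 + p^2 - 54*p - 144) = (p - 6)/(p - 8)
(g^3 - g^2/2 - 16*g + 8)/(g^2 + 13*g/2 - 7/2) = (g^2 - 16)/(g + 7)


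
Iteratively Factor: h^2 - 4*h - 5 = (h - 5)*(h + 1)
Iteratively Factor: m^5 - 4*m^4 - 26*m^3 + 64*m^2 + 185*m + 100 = (m - 5)*(m^4 + m^3 - 21*m^2 - 41*m - 20) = (m - 5)*(m + 1)*(m^3 - 21*m - 20) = (m - 5)*(m + 1)^2*(m^2 - m - 20) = (m - 5)*(m + 1)^2*(m + 4)*(m - 5)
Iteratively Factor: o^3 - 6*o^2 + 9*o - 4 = (o - 4)*(o^2 - 2*o + 1) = (o - 4)*(o - 1)*(o - 1)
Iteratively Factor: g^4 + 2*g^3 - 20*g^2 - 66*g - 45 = (g + 1)*(g^3 + g^2 - 21*g - 45) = (g + 1)*(g + 3)*(g^2 - 2*g - 15) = (g + 1)*(g + 3)^2*(g - 5)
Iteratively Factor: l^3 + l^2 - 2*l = (l)*(l^2 + l - 2) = l*(l + 2)*(l - 1)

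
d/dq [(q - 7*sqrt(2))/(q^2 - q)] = (q*(q - 1) - (q - 7*sqrt(2))*(2*q - 1))/(q^2*(q - 1)^2)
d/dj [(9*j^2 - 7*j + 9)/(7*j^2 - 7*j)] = (-2*j^2 - 18*j + 9)/(7*j^2*(j^2 - 2*j + 1))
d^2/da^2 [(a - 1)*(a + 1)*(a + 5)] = 6*a + 10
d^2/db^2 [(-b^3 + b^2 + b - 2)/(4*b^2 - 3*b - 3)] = 2*(7*b^3 - 87*b^2 + 81*b - 42)/(64*b^6 - 144*b^5 - 36*b^4 + 189*b^3 + 27*b^2 - 81*b - 27)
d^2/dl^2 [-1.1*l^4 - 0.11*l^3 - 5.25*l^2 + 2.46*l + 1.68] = -13.2*l^2 - 0.66*l - 10.5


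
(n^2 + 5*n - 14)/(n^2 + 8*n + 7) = (n - 2)/(n + 1)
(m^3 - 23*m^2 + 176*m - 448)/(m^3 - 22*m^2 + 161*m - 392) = (m - 8)/(m - 7)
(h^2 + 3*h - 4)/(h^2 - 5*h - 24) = (-h^2 - 3*h + 4)/(-h^2 + 5*h + 24)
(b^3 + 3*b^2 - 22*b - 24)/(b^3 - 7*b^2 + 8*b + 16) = (b + 6)/(b - 4)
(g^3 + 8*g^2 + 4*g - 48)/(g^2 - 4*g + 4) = (g^2 + 10*g + 24)/(g - 2)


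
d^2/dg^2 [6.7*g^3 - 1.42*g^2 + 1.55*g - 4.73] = 40.2*g - 2.84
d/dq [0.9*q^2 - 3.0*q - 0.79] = 1.8*q - 3.0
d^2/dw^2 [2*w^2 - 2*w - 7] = 4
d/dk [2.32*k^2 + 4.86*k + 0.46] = 4.64*k + 4.86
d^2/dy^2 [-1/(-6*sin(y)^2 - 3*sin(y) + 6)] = (-16*sin(y)^4 - 6*sin(y)^3 + 7*sin(y)^2 + 10*sin(y) + 10)/(3*(sin(y) - cos(2*y) - 1)^3)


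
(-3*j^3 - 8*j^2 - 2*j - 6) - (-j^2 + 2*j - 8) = -3*j^3 - 7*j^2 - 4*j + 2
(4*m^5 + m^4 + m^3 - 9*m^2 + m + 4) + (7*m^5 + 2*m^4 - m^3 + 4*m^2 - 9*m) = 11*m^5 + 3*m^4 - 5*m^2 - 8*m + 4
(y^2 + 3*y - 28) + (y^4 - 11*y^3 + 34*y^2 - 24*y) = y^4 - 11*y^3 + 35*y^2 - 21*y - 28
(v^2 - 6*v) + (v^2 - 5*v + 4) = 2*v^2 - 11*v + 4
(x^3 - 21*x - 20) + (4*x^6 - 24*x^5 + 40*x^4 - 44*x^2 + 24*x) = 4*x^6 - 24*x^5 + 40*x^4 + x^3 - 44*x^2 + 3*x - 20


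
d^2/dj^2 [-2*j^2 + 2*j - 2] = -4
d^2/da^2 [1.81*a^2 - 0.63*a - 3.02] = 3.62000000000000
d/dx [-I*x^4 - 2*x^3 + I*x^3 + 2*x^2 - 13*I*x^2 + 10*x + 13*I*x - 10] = -4*I*x^3 + x^2*(-6 + 3*I) + x*(4 - 26*I) + 10 + 13*I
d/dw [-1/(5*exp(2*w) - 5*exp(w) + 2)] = (10*exp(w) - 5)*exp(w)/(5*exp(2*w) - 5*exp(w) + 2)^2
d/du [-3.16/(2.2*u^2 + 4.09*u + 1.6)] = (13.904*u + 12.9244)/(2.2*u^2 + 4.09*u + 1.6)^2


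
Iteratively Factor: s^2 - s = (s)*(s - 1)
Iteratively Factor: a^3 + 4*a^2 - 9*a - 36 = (a - 3)*(a^2 + 7*a + 12) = (a - 3)*(a + 3)*(a + 4)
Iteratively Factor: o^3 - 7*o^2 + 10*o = (o)*(o^2 - 7*o + 10) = o*(o - 2)*(o - 5)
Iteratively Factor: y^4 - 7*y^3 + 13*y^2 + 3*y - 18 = (y - 3)*(y^3 - 4*y^2 + y + 6) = (y - 3)*(y - 2)*(y^2 - 2*y - 3) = (y - 3)^2*(y - 2)*(y + 1)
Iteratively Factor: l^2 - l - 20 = (l + 4)*(l - 5)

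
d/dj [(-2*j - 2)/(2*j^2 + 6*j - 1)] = 2*(2*j^2 + 4*j + 7)/(4*j^4 + 24*j^3 + 32*j^2 - 12*j + 1)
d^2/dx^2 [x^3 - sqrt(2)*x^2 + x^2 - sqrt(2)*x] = 6*x - 2*sqrt(2) + 2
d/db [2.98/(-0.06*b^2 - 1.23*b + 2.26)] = (0.3576*b + 3.6654)/(0.06*b^2 + 1.23*b - 2.26)^2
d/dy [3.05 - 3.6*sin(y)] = -3.6*cos(y)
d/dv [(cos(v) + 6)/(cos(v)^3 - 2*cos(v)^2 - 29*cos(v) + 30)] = (-45*cos(v)/2 + 8*cos(2*v) + cos(3*v)/2 - 196)*sin(v)/(cos(v)^3 - 2*cos(v)^2 - 29*cos(v) + 30)^2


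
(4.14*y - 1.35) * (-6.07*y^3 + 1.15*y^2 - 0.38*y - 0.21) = -25.1298*y^4 + 12.9555*y^3 - 3.1257*y^2 - 0.3564*y + 0.2835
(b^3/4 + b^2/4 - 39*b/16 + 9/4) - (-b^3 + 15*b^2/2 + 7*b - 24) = 5*b^3/4 - 29*b^2/4 - 151*b/16 + 105/4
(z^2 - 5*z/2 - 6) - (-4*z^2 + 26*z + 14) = 5*z^2 - 57*z/2 - 20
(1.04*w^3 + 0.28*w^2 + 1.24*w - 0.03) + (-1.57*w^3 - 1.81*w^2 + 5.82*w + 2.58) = -0.53*w^3 - 1.53*w^2 + 7.06*w + 2.55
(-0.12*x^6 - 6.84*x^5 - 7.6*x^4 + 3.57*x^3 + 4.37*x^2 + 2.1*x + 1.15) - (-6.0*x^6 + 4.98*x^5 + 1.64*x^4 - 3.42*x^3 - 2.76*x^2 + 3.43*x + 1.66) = 5.88*x^6 - 11.82*x^5 - 9.24*x^4 + 6.99*x^3 + 7.13*x^2 - 1.33*x - 0.51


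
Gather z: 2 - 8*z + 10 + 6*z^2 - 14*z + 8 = 6*z^2 - 22*z + 20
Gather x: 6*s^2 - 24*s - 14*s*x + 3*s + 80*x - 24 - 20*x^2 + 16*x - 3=6*s^2 - 21*s - 20*x^2 + x*(96 - 14*s) - 27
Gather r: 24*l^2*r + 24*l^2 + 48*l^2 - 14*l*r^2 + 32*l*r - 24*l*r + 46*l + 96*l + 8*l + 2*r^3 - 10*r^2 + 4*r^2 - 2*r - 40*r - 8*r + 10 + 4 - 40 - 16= 72*l^2 + 150*l + 2*r^3 + r^2*(-14*l - 6) + r*(24*l^2 + 8*l - 50) - 42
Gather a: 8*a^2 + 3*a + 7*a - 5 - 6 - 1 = 8*a^2 + 10*a - 12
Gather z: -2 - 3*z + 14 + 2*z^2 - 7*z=2*z^2 - 10*z + 12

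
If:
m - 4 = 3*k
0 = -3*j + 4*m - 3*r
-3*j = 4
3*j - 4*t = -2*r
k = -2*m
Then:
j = -4/3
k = -8/7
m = 4/7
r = 44/21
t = 1/21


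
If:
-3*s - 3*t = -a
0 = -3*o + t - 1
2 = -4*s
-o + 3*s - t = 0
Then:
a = -33/8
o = -5/8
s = -1/2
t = -7/8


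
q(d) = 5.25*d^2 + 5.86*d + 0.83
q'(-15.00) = -151.64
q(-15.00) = 1094.18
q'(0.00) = 5.86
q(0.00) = 0.83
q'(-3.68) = -32.78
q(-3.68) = 50.36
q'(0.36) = 9.64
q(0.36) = 3.62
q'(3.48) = 42.40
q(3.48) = 84.80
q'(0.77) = 13.94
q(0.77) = 8.45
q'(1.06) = 16.99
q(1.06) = 12.94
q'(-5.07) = -47.38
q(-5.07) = 106.07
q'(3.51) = 42.72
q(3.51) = 86.08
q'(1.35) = 20.04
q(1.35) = 18.31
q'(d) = 10.5*d + 5.86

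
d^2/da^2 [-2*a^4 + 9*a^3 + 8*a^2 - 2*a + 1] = -24*a^2 + 54*a + 16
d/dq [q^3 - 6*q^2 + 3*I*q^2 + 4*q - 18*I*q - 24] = 3*q^2 + 6*q*(-2 + I) + 4 - 18*I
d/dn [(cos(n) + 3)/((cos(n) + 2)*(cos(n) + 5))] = (cos(n)^2 + 6*cos(n) + 11)*sin(n)/((cos(n) + 2)^2*(cos(n) + 5)^2)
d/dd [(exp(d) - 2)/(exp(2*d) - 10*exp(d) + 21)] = (-2*(exp(d) - 5)*(exp(d) - 2) + exp(2*d) - 10*exp(d) + 21)*exp(d)/(exp(2*d) - 10*exp(d) + 21)^2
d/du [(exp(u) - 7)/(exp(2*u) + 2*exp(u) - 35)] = (-2*(exp(u) - 7)*(exp(u) + 1) + exp(2*u) + 2*exp(u) - 35)*exp(u)/(exp(2*u) + 2*exp(u) - 35)^2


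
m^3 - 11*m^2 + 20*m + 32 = (m - 8)*(m - 4)*(m + 1)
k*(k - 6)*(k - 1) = k^3 - 7*k^2 + 6*k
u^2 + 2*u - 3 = (u - 1)*(u + 3)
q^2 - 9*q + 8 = (q - 8)*(q - 1)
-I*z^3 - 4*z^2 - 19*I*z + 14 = (z - 7*I)*(z + 2*I)*(-I*z + 1)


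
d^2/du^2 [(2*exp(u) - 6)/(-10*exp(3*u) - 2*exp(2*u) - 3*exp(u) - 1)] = (-800*exp(6*u) + 5280*exp(5*u) + 1552*exp(4*u) + 728*exp(3*u) - 408*exp(2*u) + 12*exp(u) - 20)*exp(u)/(1000*exp(9*u) + 600*exp(8*u) + 1020*exp(7*u) + 668*exp(6*u) + 426*exp(5*u) + 246*exp(4*u) + 93*exp(3*u) + 33*exp(2*u) + 9*exp(u) + 1)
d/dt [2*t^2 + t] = 4*t + 1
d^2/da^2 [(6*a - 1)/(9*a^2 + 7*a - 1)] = 2*((6*a - 1)*(18*a + 7)^2 - 3*(54*a + 11)*(9*a^2 + 7*a - 1))/(9*a^2 + 7*a - 1)^3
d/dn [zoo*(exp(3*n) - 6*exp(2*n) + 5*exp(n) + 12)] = zoo*(exp(2*n) + exp(n) + 1)*exp(n)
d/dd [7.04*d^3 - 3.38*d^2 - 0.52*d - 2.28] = 21.12*d^2 - 6.76*d - 0.52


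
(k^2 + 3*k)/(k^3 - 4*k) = (k + 3)/(k^2 - 4)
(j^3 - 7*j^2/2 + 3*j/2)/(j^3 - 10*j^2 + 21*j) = (j - 1/2)/(j - 7)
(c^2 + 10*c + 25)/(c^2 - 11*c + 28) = (c^2 + 10*c + 25)/(c^2 - 11*c + 28)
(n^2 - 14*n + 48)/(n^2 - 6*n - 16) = (n - 6)/(n + 2)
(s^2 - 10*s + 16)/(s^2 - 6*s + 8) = (s - 8)/(s - 4)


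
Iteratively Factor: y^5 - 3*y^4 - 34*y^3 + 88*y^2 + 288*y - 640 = (y + 4)*(y^4 - 7*y^3 - 6*y^2 + 112*y - 160) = (y - 2)*(y + 4)*(y^3 - 5*y^2 - 16*y + 80) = (y - 2)*(y + 4)^2*(y^2 - 9*y + 20) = (y - 5)*(y - 2)*(y + 4)^2*(y - 4)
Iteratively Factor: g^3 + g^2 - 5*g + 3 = (g + 3)*(g^2 - 2*g + 1) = (g - 1)*(g + 3)*(g - 1)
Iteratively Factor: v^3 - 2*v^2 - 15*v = (v - 5)*(v^2 + 3*v) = v*(v - 5)*(v + 3)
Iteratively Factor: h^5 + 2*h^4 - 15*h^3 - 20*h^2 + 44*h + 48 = (h - 2)*(h^4 + 4*h^3 - 7*h^2 - 34*h - 24) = (h - 2)*(h + 2)*(h^3 + 2*h^2 - 11*h - 12) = (h - 3)*(h - 2)*(h + 2)*(h^2 + 5*h + 4) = (h - 3)*(h - 2)*(h + 1)*(h + 2)*(h + 4)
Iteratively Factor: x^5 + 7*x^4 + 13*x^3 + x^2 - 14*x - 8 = (x + 2)*(x^4 + 5*x^3 + 3*x^2 - 5*x - 4) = (x + 2)*(x + 4)*(x^3 + x^2 - x - 1) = (x + 1)*(x + 2)*(x + 4)*(x^2 - 1) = (x + 1)^2*(x + 2)*(x + 4)*(x - 1)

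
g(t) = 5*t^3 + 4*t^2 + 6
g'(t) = 15*t^2 + 8*t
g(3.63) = 297.87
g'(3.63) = 226.69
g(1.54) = 33.75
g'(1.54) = 47.89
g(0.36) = 6.75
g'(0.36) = 4.82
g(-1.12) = 3.99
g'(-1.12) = 9.86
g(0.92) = 13.28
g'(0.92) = 20.06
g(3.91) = 366.03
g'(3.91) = 260.60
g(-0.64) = 6.33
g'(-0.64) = 1.02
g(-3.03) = -96.37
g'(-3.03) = 113.47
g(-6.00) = -930.00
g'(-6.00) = 492.00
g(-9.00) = -3315.00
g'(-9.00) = 1143.00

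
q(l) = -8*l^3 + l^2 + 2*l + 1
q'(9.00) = -1924.00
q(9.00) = -5732.00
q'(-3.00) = -220.00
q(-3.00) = 220.00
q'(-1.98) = -96.05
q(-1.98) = 63.06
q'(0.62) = -5.99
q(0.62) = 0.72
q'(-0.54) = -6.08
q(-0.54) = 1.47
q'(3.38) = -265.43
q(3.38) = -289.73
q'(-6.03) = -882.72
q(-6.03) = 1779.35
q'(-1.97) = -95.08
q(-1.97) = 62.10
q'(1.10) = -24.84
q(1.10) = -6.24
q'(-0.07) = 1.74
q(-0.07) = 0.87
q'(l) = -24*l^2 + 2*l + 2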